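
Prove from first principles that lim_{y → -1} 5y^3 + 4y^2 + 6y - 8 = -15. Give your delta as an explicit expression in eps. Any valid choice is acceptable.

delta = min(1, eps/29)

Let eps > 0 be given. We want delta > 0 such that 0 < |y + 1| < delta implies |(5y^3 + 4y^2 + 6y - 8) + 15| < eps.
(5y^3 + 4y^2 + 6y - 8) + 15 = 5y^3 + 4y^2 + 6y + 7 = (y + 1)(5y^2 - y + 7).
So |(5y^3 + 4y^2 + 6y - 8) + 15| = |y + 1|·|5y^2 - y + 7|.
Require delta ≤ 1. Then |y + 1| < 1 gives |y| < 2, and by the triangle inequality |5y^2 - y + 7| ≤ 5·2^2 + 2 + 7 = 29.
Hence |(5y^3 + 4y^2 + 6y - 8) + 15| ≤ 29|y + 1| < eps provided |y + 1| < eps/29.
Take delta = min(1, eps/29). Then 0 < |y + 1| < delta gives both |y + 1| < 1 and |y + 1| < eps/29, so |(5y^3 + 4y^2 + 6y - 8) + 15| < eps.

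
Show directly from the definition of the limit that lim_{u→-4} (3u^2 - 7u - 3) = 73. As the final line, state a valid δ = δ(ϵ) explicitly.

δ = min(1, ϵ/34)

Let ϵ > 0. We want δ > 0 such that 0 < |u + 4| < δ implies |(3u^2 - 7u - 3) − 73| < ϵ.
(3u^2 - 7u - 3) − 73 = 3u^2 - 7u - 76 = (u + 4)(3u - 19).
So |(3u^2 - 7u - 3) − 73| = |u + 4|·|3u - 19|.
Assume first that |u + 4| < 1, so |u| < 5. Then |3u - 19| ≤ 3·5 + 19 = 34.
Hence |(3u^2 - 7u - 3) − 73| ≤ 34|u + 4| < ϵ provided |u + 4| < ϵ/34.
Choosing δ = min(1, ϵ/34) ensures both conditions, hence |(3u^2 - 7u - 3) − 73| < ϵ.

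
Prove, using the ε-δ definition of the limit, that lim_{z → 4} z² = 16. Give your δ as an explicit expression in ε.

Let ε > 0. We seek δ > 0 with 0 < |z − 4| < δ ⇒ |z² − 16| < ε.
Factor: z² − 16 = (z − 4)(z + 4), so |z² − 16| = |z − 4|·|z + 4|.
Restrict δ ≤ 1. Then |z − 4| < 1 gives |z| < 5, so by the triangle inequality |z + 4| ≤ 5 + 4 = 9.
Hence |z² − 16| ≤ 9|z − 4|, which is < ε once |z − 4| < ε/9.
Take δ = min(1, ε/9). If 0 < |z − 4| < δ then both bounds hold and |z² − 16| ≤ 9|z − 4| < 9·(ε/9) = ε.

δ = min(1, ε/9)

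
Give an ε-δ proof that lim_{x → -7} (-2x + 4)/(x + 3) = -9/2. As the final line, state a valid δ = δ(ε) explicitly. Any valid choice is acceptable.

Let ε > 0. We want δ > 0 with 0 < |x + 7| < δ ⇒ |(-2x + 4)/(x + 3) + 9/2| < ε.
Combining over a common denominator, (-2x + 4)/(x + 3) + 9/2 = [(-2x + 4)·(-4) − 18·(x + 3)] / [(-4)·(x + 3)] = -10(x + 7) / ((-4)(x + 3)).
So |(-2x + 4)/(x + 3) + 9/2| = 10|x + 7| / (4·|x + 3|).
Require δ ≤ 2, so |x + 3| ≥ |-4| − |x + 7| > 4 − 2 = 2.
Hence |(-2x + 4)/(x + 3) + 9/2| < 10|x + 7|/(4·2) = (5/4)|x + 7|, which is < ε once |x + 7| < (4/5)ε.
Take δ = min(2, (4/5)ε). Then 0 < |x + 7| < δ forces both bounds, so |(-2x + 4)/(x + 3) + 9/2| < ε.

δ = min(2, (4/5)ε)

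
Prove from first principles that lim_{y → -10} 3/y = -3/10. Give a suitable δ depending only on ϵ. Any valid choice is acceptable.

δ = min(5, (50/3)ϵ)

Fix ϵ > 0. We seek δ > 0 such that 0 < |y + 10| < δ implies |3/y + 3/10| < ϵ.
|3/y + 3/10| = 3·|-10 − y|/(10·|y|) = 3|y + 10|/(10|y|).
Require δ ≤ 5 so that |y| > 10 − 5 = 5, hence 10|y| > 50.
Then |3/y + 3/10| < 3|y + 10|/50, which is < ϵ when |y + 10| < (50/3)ϵ.
Take δ = min(5, (50/3)ϵ). Then 0 < |y + 10| < δ gives both |y + 10| < 5 and |y + 10| < (50/3)ϵ, so |3/y + 3/10| < ϵ.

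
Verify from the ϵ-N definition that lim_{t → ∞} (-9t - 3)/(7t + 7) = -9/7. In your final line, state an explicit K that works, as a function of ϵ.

Suppose ϵ > 0. We seek K > 0 such that t > K implies |(-9t - 3)/(7t + 7) + 9/7| < ϵ.
(-9t - 3)/(7t + 7) + 9/7 = (7(-9t - 3) − (-9)(7t + 7)) / (7(7t + 7)) = 42/(7(7t + 7)).
For t > 0 we have 7t + 7 > 7t, so |(-9t - 3)/(7t + 7) + 9/7| = 42/(7(7t + 7)) < 42/(7·7t) = (6/7)/t.
Thus |(-9t - 3)/(7t + 7) + 9/7| < ϵ whenever t > (6/7)/ϵ.
Take K = (6/7)/ϵ. If t > K then |(-9t - 3)/(7t + 7) + 9/7| < (6/7)/t < ϵ.

K = (6/7)/ϵ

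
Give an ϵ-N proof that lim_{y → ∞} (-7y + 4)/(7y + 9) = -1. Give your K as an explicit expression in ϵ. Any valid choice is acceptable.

K = (13/7)/ϵ

Let ϵ > 0. We seek K > 0 such that y > K implies |(-7y + 4)/(7y + 9) + 1| < ϵ.
(-7y + 4)/(7y + 9) + 1 = (7(-7y + 4) − (-7)(7y + 9)) / (7(7y + 9)) = 91/(7(7y + 9)).
For y > 0 we have 7y + 9 > 7y, so |(-7y + 4)/(7y + 9) + 1| = 91/(7(7y + 9)) < 91/(7·7y) = (13/7)/y.
Thus |(-7y + 4)/(7y + 9) + 1| < ϵ whenever y > (13/7)/ϵ.
Take K = (13/7)/ϵ. If y > K then |(-7y + 4)/(7y + 9) + 1| < (13/7)/y < ϵ.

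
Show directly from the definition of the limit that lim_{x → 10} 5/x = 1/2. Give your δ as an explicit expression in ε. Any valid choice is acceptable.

Fix ε > 0. We seek δ > 0 such that 0 < |x − 10| < δ implies |5/x − (1/2)| < ε.
|5/x − (1/2)| = 5·|10 − x|/(10·|x|) = 5|x − 10|/(10|x|).
Require δ ≤ 5 so that |x| > 10 − 5 = 5, hence 10|x| > 50.
Then |5/x − (1/2)| < 5|x − 10|/50, which is < ε when |x − 10| < 10ε.
Take δ = min(5, 10ε). Then 0 < |x − 10| < δ gives both |x − 10| < 5 and |x − 10| < 10ε, so |5/x − (1/2)| < ε.

δ = min(5, 10ε)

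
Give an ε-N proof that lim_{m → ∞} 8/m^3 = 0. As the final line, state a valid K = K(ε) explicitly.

Suppose ε > 0. For m ≥ 1, |8/m^3 − 0| = 8/m^3.
8/m^3 < ε ⇔ m^3 > 8/ε ⇔ m > (8/ε)^{1/3}.
Take K = (8/ε)^{1/3}. Then m > K implies 8/m^3 < ε.

K = (8/ε)^{1/3}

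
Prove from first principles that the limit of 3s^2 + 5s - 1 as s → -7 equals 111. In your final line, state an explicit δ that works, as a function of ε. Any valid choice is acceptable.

Let ε > 0. We want δ > 0 such that 0 < |s + 7| < δ implies |(3s^2 + 5s - 1) − 111| < ε.
(3s^2 + 5s - 1) − 111 = 3s^2 + 5s - 112 = (s + 7)(3s - 16).
So |(3s^2 + 5s - 1) − 111| = |s + 7|·|3s - 16|.
Assume first that |s + 7| < 1, so |s| < 8. Then |3s - 16| ≤ 3·8 + 16 = 40.
Hence |(3s^2 + 5s - 1) − 111| ≤ 40|s + 7| < ε provided |s + 7| < ε/40.
Take δ = min(1, ε/40). Then 0 < |s + 7| < δ gives both |s + 7| < 1 and |s + 7| < ε/40, so |(3s^2 + 5s - 1) − 111| < ε.

δ = min(1, ε/40)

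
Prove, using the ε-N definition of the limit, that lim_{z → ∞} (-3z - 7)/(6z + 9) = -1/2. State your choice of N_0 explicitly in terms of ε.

N_0 = (5/12)/ε

Fix ε > 0. We seek N_0 > 0 such that z > N_0 implies |(-3z - 7)/(6z + 9) + 1/2| < ε.
(-3z - 7)/(6z + 9) + 1/2 = (6(-3z - 7) − (-3)(6z + 9)) / (6(6z + 9)) = -15/(6(6z + 9)).
For z > 0 we have 6z + 9 > 6z, so |(-3z - 7)/(6z + 9) + 1/2| = 15/(6(6z + 9)) < 15/(6·6z) = (5/12)/z.
Thus |(-3z - 7)/(6z + 9) + 1/2| < ε whenever z > (5/12)/ε.
Take N_0 = (5/12)/ε. If z > N_0 then |(-3z - 7)/(6z + 9) + 1/2| < (5/12)/z < ε.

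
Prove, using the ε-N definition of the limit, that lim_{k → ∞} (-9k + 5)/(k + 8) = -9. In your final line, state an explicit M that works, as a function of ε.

Let ε > 0. For k ≥ 1, |(-9k + 5)/(k + 8) + 9| = |77|/((k + 8)) = 77/((k + 8)).
Since k + 8 ≥ k for k ≥ 1, this is ≤ 77/(k) = 77/k.
So |(-9k + 5)/(k + 8) + 9| < ε whenever k > 77/ε.
Take M = 77/ε. If k > M then |(-9k + 5)/(k + 8) + 9| ≤ 77/k < ε.

M = 77/ε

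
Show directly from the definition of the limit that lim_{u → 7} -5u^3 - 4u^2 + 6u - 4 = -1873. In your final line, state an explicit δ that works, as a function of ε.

Suppose ε > 0. We want δ > 0 such that 0 < |u − 7| < δ implies |(-5u^3 - 4u^2 + 6u - 4) + 1873| < ε.
(-5u^3 - 4u^2 + 6u - 4) + 1873 = -5u^3 - 4u^2 + 6u + 1869 = (u − 7)(-5u^2 - 39u - 267).
So |(-5u^3 - 4u^2 + 6u - 4) + 1873| = |u − 7|·|-5u^2 - 39u - 267|.
Assume first that |u − 7| < 2, so |u| < 9. Then |-5u^2 - 39u - 267| ≤ 5·9^2 + 39·9 + 267 = 1023.
Hence |(-5u^3 - 4u^2 + 6u - 4) + 1873| ≤ 1023|u − 7| < ε provided |u − 7| < ε/1023.
Take δ = min(2, ε/1023). Then 0 < |u − 7| < δ gives both |u − 7| < 2 and |u − 7| < ε/1023, so |(-5u^3 - 4u^2 + 6u - 4) + 1873| < ε.

δ = min(2, ε/1023)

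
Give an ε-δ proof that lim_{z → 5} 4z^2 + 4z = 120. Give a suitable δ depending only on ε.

δ = min(2, ε/52)

Let ε > 0 be given. We want δ > 0 such that 0 < |z − 5| < δ implies |(4z^2 + 4z) − 120| < ε.
(4z^2 + 4z) − 120 = 4z^2 + 4z - 120 = (z − 5)(4z + 24).
So |(4z^2 + 4z) − 120| = |z − 5|·|4z + 24|.
Require δ ≤ 2. Then |z − 5| < 2 gives |z| < 7, and by the triangle inequality |4z + 24| ≤ 4·7 + 24 = 52.
Hence |(4z^2 + 4z) − 120| ≤ 52|z − 5| < ε provided |z − 5| < ε/52.
Choosing δ = min(2, ε/52) ensures both conditions, hence |(4z^2 + 4z) − 120| < ε.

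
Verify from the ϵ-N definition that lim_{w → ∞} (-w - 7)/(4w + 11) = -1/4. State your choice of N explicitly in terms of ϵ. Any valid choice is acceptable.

N = (17/16)/ϵ

Fix ϵ > 0. We seek N > 0 such that w > N implies |(-w - 7)/(4w + 11) + 1/4| < ϵ.
(-w - 7)/(4w + 11) + 1/4 = (4(-w - 7) − (-1)(4w + 11)) / (4(4w + 11)) = -17/(4(4w + 11)).
For w > 0 we have 4w + 11 > 4w, so |(-w - 7)/(4w + 11) + 1/4| = 17/(4(4w + 11)) < 17/(4·4w) = (17/16)/w.
Thus |(-w - 7)/(4w + 11) + 1/4| < ϵ whenever w > (17/16)/ϵ.
Take N = (17/16)/ϵ. If w > N then |(-w - 7)/(4w + 11) + 1/4| < (17/16)/w < ϵ.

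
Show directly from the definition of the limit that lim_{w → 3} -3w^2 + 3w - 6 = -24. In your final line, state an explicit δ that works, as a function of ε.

δ = min(2, ε/21)

Fix ε > 0. We want δ > 0 such that 0 < |w − 3| < δ implies |(-3w^2 + 3w - 6) + 24| < ε.
(-3w^2 + 3w - 6) + 24 = -3w^2 + 3w + 18 = (w − 3)(-3w - 6).
So |(-3w^2 + 3w - 6) + 24| = |w − 3|·|-3w - 6|.
Require δ ≤ 2. Then |w − 3| < 2 gives |w| < 5, and by the triangle inequality |-3w - 6| ≤ 3·5 + 6 = 21.
Hence |(-3w^2 + 3w - 6) + 24| ≤ 21|w − 3| < ε provided |w − 3| < ε/21.
Take δ = min(2, ε/21). Then 0 < |w − 3| < δ gives both |w − 3| < 2 and |w − 3| < ε/21, so |(-3w^2 + 3w - 6) + 24| < ε.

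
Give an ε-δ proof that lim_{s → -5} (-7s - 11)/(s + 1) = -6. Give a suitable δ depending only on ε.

Suppose ε > 0. We want δ > 0 with 0 < |s + 5| < δ ⇒ |(-7s - 11)/(s + 1) + 6| < ε.
Combining over a common denominator, (-7s - 11)/(s + 1) + 6 = [(-7s - 11)·(-4) − 24·(s + 1)] / [(-4)·(s + 1)] = 4(s + 5) / ((-4)(s + 1)).
So |(-7s - 11)/(s + 1) + 6| = 4|s + 5| / (4·|s + 1|).
Restrict δ ≤ 2. Then |s + 5| < 2 gives |s + 1| = |(s + 5) + (-4)| ≥ 4 − 2 = 2.
Hence |(-7s - 11)/(s + 1) + 6| < 4|s + 5|/(4·2) = (1/2)|s + 5|, which is < ε once |s + 5| < 2ε.
Take δ = min(2, 2ε). Then 0 < |s + 5| < δ forces both bounds, so |(-7s - 11)/(s + 1) + 6| < ε.

δ = min(2, 2ε)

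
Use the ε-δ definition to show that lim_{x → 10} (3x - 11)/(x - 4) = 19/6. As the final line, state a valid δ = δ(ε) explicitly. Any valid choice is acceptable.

Let ε > 0. We want δ > 0 with 0 < |x − 10| < δ ⇒ |(3x - 11)/(x - 4) − (19/6)| < ε.
Combining over a common denominator, (3x - 11)/(x - 4) − (19/6) = [(3x - 11)·6 − 19·(x - 4)] / [6·(x - 4)] = -1(x − 10) / (6(x - 4)).
So |(3x - 11)/(x - 4) − (19/6)| = |x − 10| / (6·|x − 4|).
Restrict δ ≤ 3. Then |x − 10| < 3 gives |x − 4| = |(x − 10) + 6| ≥ 6 − 3 = 3.
Hence |(3x - 11)/(x - 4) − (19/6)| < |x − 10|/(6·3) = (1/18)|x − 10|, which is < ε once |x − 10| < 18ε.
Take δ = min(3, 18ε). Then 0 < |x − 10| < δ forces both bounds, so |(3x - 11)/(x - 4) − (19/6)| < ε.

δ = min(3, 18ε)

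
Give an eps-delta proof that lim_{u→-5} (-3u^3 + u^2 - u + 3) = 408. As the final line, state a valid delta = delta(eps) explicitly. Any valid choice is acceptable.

delta = min(1, eps/285)

Let eps > 0 be given. We want delta > 0 such that 0 < |u + 5| < delta implies |(-3u^3 + u^2 - u + 3) − 408| < eps.
(-3u^3 + u^2 - u + 3) − 408 = -3u^3 + u^2 - u - 405 = (u + 5)(-3u^2 + 16u - 81).
So |(-3u^3 + u^2 - u + 3) − 408| = |u + 5|·|-3u^2 + 16u - 81|.
Require delta ≤ 1. Then |u + 5| < 1 gives |u| < 6, and by the triangle inequality |-3u^2 + 16u - 81| ≤ 3·6^2 + 16·6 + 81 = 285.
Hence |(-3u^3 + u^2 - u + 3) − 408| ≤ 285|u + 5| < eps provided |u + 5| < eps/285.
Choosing delta = min(1, eps/285) ensures both conditions, hence |(-3u^3 + u^2 - u + 3) − 408| < eps.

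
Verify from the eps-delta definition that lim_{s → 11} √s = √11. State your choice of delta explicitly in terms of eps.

delta = min(11, √11·eps)

Suppose eps > 0. We want delta > 0 such that 0 < |s − 11| < delta implies |√s − √11| < eps.
Multiplying by the conjugate, |√s − √11| = |s − 11|/(√s + √11).
Restrict delta ≤ 11 so that |s − 11| < 11 forces s > 0, and then √s + √11 > √11.
Hence |√s − √11| < |s − 11|/√11, which is < eps once |s − 11| < √11·eps.
Take delta = min(11, √11·eps). If 0 < |s − 11| < delta then s > 0 and |√s − √11| < |s − 11|/√11 < eps.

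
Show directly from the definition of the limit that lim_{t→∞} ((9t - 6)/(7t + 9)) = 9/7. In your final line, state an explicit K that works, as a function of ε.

K = (123/49)/ε

Let ε > 0. We seek K > 0 such that t > K implies |(9t - 6)/(7t + 9) − (9/7)| < ε.
(9t - 6)/(7t + 9) − (9/7) = (7(9t - 6) − 9(7t + 9)) / (7(7t + 9)) = -123/(7(7t + 9)).
For t > 0 we have 7t + 9 > 7t, so |(9t - 6)/(7t + 9) − (9/7)| = 123/(7(7t + 9)) < 123/(7·7t) = (123/49)/t.
Thus |(9t - 6)/(7t + 9) − (9/7)| < ε whenever t > (123/49)/ε.
Take K = (123/49)/ε. If t > K then |(9t - 6)/(7t + 9) − (9/7)| < (123/49)/t < ε.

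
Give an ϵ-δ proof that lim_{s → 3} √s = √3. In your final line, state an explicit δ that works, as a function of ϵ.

Let ϵ > 0 be given. We want δ > 0 such that 0 < |s − 3| < δ implies |√s − √3| < ϵ.
Rationalise: √s − √3 = (s − 3)/(√s + √3), so |√s − √3| = |s − 3|/(√s + √3).
Restrict δ ≤ 3 so that |s − 3| < 3 forces s > 0, and then √s + √3 > √3.
Hence |√s − √3| < |s − 3|/√3, which is < ϵ once |s − 3| < √3·ϵ.
Take δ = min(3, √3·ϵ). If 0 < |s − 3| < δ then s > 0 and |√s − √3| < |s − 3|/√3 < ϵ.

δ = min(3, √3·ϵ)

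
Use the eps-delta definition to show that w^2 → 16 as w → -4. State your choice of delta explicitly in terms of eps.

Let eps > 0 be given. We seek delta > 0 with 0 < |w + 4| < delta ⇒ |w^2 − 16| < eps.
Factor: w^2 − 16 = (w + 4)(w - 4), so |w^2 − 16| = |w + 4|·|w - 4|.
Impose delta ≤ 1 so that |w| < 5; then |w - 4| ≤ 9.
Hence |w^2 − 16| ≤ 9|w + 4|, which is < eps once |w + 4| < eps/9.
Take delta = min(1, eps/9). If 0 < |w + 4| < delta then both bounds hold and |w^2 − 16| ≤ 9|w + 4| < 9·(eps/9) = eps.

delta = min(1, eps/9)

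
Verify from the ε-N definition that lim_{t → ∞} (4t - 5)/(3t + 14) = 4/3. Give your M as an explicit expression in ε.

Suppose ε > 0. We seek M > 0 such that t > M implies |(4t - 5)/(3t + 14) − (4/3)| < ε.
(4t - 5)/(3t + 14) − (4/3) = (3(4t - 5) − 4(3t + 14)) / (3(3t + 14)) = -71/(3(3t + 14)).
For t > 0 we have 3t + 14 > 3t, so |(4t - 5)/(3t + 14) − (4/3)| = 71/(3(3t + 14)) < 71/(3·3t) = (71/9)/t.
Thus |(4t - 5)/(3t + 14) − (4/3)| < ε whenever t > (71/9)/ε.
Take M = (71/9)/ε. If t > M then |(4t - 5)/(3t + 14) − (4/3)| < (71/9)/t < ε.

M = (71/9)/ε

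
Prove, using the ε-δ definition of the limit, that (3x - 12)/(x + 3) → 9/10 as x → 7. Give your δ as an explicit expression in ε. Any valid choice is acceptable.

Suppose ε > 0. We want δ > 0 with 0 < |x − 7| < δ ⇒ |(3x - 12)/(x + 3) − (9/10)| < ε.
Combining over a common denominator, (3x - 12)/(x + 3) − (9/10) = [(3x - 12)·10 − 9·(x + 3)] / [10·(x + 3)] = 21(x − 7) / (10(x + 3)).
So |(3x - 12)/(x + 3) − (9/10)| = 21|x − 7| / (10·|x + 3|).
Require δ ≤ 5, so |x + 3| ≥ |10| − |x − 7| > 10 − 5 = 5.
Hence |(3x - 12)/(x + 3) − (9/10)| < 21|x − 7|/(10·5) = (21/50)|x − 7|, which is < ε once |x − 7| < (50/21)ε.
Take δ = min(5, (50/21)ε). Then 0 < |x − 7| < δ forces both bounds, so |(3x - 12)/(x + 3) − (9/10)| < ε.

δ = min(5, (50/21)ε)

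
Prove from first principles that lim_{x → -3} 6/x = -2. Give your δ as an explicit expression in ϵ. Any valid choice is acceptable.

δ = min(3/2, (3/4)ϵ)

Fix ϵ > 0. We seek δ > 0 such that 0 < |x + 3| < δ implies |6/x + 2| < ϵ.
|6/x + 2| = 6·|-3 − x|/(3·|x|) = 6|x + 3|/(3|x|).
Require δ ≤ 3/2 so that |x| > 3 − 3/2 = 3/2, hence 3|x| > 9/2.
Then |6/x + 2| < 6|x + 3|/(9/2), which is < ϵ when |x + 3| < (3/4)ϵ.
Take δ = min(3/2, (3/4)ϵ). Then 0 < |x + 3| < δ gives both |x + 3| < 3/2 and |x + 3| < (3/4)ϵ, so |6/x + 2| < ϵ.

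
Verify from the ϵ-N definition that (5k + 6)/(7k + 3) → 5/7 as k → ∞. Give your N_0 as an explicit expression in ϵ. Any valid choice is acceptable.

Suppose ϵ > 0. For k ≥ 1, |(5k + 6)/(7k + 3) − (5/7)| = |27|/(7(7k + 3)) = 27/(7(7k + 3)).
Since 7k + 3 ≥ 7k for k ≥ 1, this is ≤ 27/(7·7k) = (27/49)/k.
So |(5k + 6)/(7k + 3) − (5/7)| < ϵ whenever k > (27/49)/ϵ.
Take N_0 = (27/49)/ϵ. If k > N_0 then |(5k + 6)/(7k + 3) − (5/7)| ≤ (27/49)/k < ϵ.

N_0 = (27/49)/ϵ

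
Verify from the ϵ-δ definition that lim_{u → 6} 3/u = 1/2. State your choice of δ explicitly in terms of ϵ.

Let ϵ > 0 be given. We seek δ > 0 such that 0 < |u − 6| < δ implies |3/u − (1/2)| < ϵ.
|3/u − (1/2)| = 3·|6 − u|/(6·|u|) = 3|u − 6|/(6|u|).
Require δ ≤ 3 so that |u| > 6 − 3 = 3, hence 6|u| > 18.
Then |3/u − (1/2)| < 3|u − 6|/18, which is < ϵ when |u − 6| < 6ϵ.
Take δ = min(3, 6ϵ). Then 0 < |u − 6| < δ gives both |u − 6| < 3 and |u − 6| < 6ϵ, so |3/u − (1/2)| < ϵ.

δ = min(3, 6ϵ)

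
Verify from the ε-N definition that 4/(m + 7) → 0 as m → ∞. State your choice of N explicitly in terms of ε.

N = 4/ε

Let ε > 0. For m ≥ 1, |4/(m + 7) − 0| = 4/(m + 7) ≤ 4/m.
We need 4/m < ε, i.e. m > 4/ε.
Take N = 4/ε. If m > N then |4/(m + 7)| ≤ 4/m < ε.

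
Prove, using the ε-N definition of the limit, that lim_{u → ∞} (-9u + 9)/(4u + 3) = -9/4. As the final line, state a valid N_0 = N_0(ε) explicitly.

Fix ε > 0. We seek N_0 > 0 such that u > N_0 implies |(-9u + 9)/(4u + 3) + 9/4| < ε.
(-9u + 9)/(4u + 3) + 9/4 = (4(-9u + 9) − (-9)(4u + 3)) / (4(4u + 3)) = 63/(4(4u + 3)).
For u > 0 we have 4u + 3 > 4u, so |(-9u + 9)/(4u + 3) + 9/4| = 63/(4(4u + 3)) < 63/(4·4u) = (63/16)/u.
Thus |(-9u + 9)/(4u + 3) + 9/4| < ε whenever u > (63/16)/ε.
Take N_0 = (63/16)/ε. If u > N_0 then |(-9u + 9)/(4u + 3) + 9/4| < (63/16)/u < ε.

N_0 = (63/16)/ε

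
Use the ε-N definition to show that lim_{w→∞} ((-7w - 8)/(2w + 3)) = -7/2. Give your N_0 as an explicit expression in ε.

Suppose ε > 0. We seek N_0 > 0 such that w > N_0 implies |(-7w - 8)/(2w + 3) + 7/2| < ε.
(-7w - 8)/(2w + 3) + 7/2 = (2(-7w - 8) − (-7)(2w + 3)) / (2(2w + 3)) = 5/(2(2w + 3)).
For w > 0 we have 2w + 3 > 2w, so |(-7w - 8)/(2w + 3) + 7/2| = 5/(2(2w + 3)) < 5/(2·2w) = (5/4)/w.
Thus |(-7w - 8)/(2w + 3) + 7/2| < ε whenever w > (5/4)/ε.
Take N_0 = (5/4)/ε. If w > N_0 then |(-7w - 8)/(2w + 3) + 7/2| < (5/4)/w < ε.

N_0 = (5/4)/ε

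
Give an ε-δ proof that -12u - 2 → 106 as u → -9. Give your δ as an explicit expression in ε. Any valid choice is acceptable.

δ = ε/12

Let ε > 0 be given. We need δ > 0 so that 0 < |u + 9| < δ implies |(-12u - 2) − 106| < ε.
Since (-12u - 2) − 106 = -12(u + 9), we have |(-12u - 2) − 106| = 12|u + 9|.
So 12|u + 9| < ε exactly when |u + 9| < ε/12.
Choosing δ = ε/12 gives |(-12u - 2) − 106| = 12|u + 9| < ε whenever |u + 9| < δ.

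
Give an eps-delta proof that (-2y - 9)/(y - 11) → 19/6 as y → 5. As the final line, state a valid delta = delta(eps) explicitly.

Fix eps > 0. We want delta > 0 with 0 < |y − 5| < delta ⇒ |(-2y - 9)/(y - 11) − (19/6)| < eps.
Combining over a common denominator, (-2y - 9)/(y - 11) − (19/6) = [(-2y - 9)·(-6) − (-19)·(y - 11)] / [(-6)·(y - 11)] = 31(y − 5) / ((-6)(y - 11)).
So |(-2y - 9)/(y - 11) − (19/6)| = 31|y − 5| / (6·|y − 11|).
Require delta ≤ 3, so |y − 11| ≥ |-6| − |y − 5| > 6 − 3 = 3.
Hence |(-2y - 9)/(y - 11) − (19/6)| < 31|y − 5|/(6·3) = (31/18)|y − 5|, which is < eps once |y − 5| < (18/31)eps.
Take delta = min(3, (18/31)eps). Then 0 < |y − 5| < delta forces both bounds, so |(-2y - 9)/(y - 11) − (19/6)| < eps.

delta = min(3, (18/31)eps)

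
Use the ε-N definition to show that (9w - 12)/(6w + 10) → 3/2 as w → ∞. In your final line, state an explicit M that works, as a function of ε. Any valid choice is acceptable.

Let ε > 0. We seek M > 0 such that w > M implies |(9w - 12)/(6w + 10) − (3/2)| < ε.
(9w - 12)/(6w + 10) − (3/2) = (6(9w - 12) − 9(6w + 10)) / (6(6w + 10)) = -162/(6(6w + 10)).
For w > 0 we have 6w + 10 > 6w, so |(9w - 12)/(6w + 10) − (3/2)| = 162/(6(6w + 10)) < 162/(6·6w) = (9/2)/w.
Thus |(9w - 12)/(6w + 10) − (3/2)| < ε whenever w > (9/2)/ε.
Take M = (9/2)/ε. If w > M then |(9w - 12)/(6w + 10) − (3/2)| < (9/2)/w < ε.

M = (9/2)/ε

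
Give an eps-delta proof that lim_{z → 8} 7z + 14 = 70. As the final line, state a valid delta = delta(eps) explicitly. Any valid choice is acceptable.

delta = eps/7

Fix eps > 0. We need delta > 0 so that 0 < |z − 8| < delta implies |(7z + 14) − 70| < eps.
|(7z + 14) − 70| = |7z - 56| = 7|z − 8|.
Thus it suffices that |z − 8| < eps/7.
Choosing delta = eps/7 gives |(7z + 14) − 70| = 7|z − 8| < eps whenever |z − 8| < delta.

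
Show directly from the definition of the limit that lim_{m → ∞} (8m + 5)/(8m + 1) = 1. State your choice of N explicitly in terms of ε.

N = (1/2)/ε

Let ε > 0 be given. For m ≥ 1, |(8m + 5)/(8m + 1) − 1| = |32|/(8(8m + 1)) = 32/(8(8m + 1)).
Since 8m + 1 ≥ 8m for m ≥ 1, this is ≤ 32/(8·8m) = (1/2)/m.
So |(8m + 5)/(8m + 1) − 1| < ε whenever m > (1/2)/ε.
Take N = (1/2)/ε. If m > N then |(8m + 5)/(8m + 1) − 1| ≤ (1/2)/m < ε.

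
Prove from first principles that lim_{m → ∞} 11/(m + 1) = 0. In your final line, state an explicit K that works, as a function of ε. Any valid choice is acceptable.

K = 11/ε

Let ε > 0. For m ≥ 1, |11/(m + 1) − 0| = 11/(m + 1) ≤ 11/m.
We need 11/m < ε, i.e. m > 11/ε.
Take K = 11/ε. If m > K then |11/(m + 1)| ≤ 11/m < ε.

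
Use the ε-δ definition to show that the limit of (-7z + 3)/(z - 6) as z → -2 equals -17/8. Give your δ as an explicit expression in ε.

Let ε > 0 be given. We want δ > 0 with 0 < |z + 2| < δ ⇒ |(-7z + 3)/(z - 6) + 17/8| < ε.
Combining over a common denominator, (-7z + 3)/(z - 6) + 17/8 = [(-7z + 3)·(-8) − 17·(z - 6)] / [(-8)·(z - 6)] = 39(z + 2) / ((-8)(z - 6)).
So |(-7z + 3)/(z - 6) + 17/8| = 39|z + 2| / (8·|z − 6|).
Require δ ≤ 4, so |z − 6| ≥ |-8| − |z + 2| > 8 − 4 = 4.
Hence |(-7z + 3)/(z - 6) + 17/8| < 39|z + 2|/(8·4) = (39/32)|z + 2|, which is < ε once |z + 2| < (32/39)ε.
Take δ = min(4, (32/39)ε). Then 0 < |z + 2| < δ forces both bounds, so |(-7z + 3)/(z - 6) + 17/8| < ε.

δ = min(4, (32/39)ε)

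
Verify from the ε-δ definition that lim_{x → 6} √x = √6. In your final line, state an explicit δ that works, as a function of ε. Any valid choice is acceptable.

Fix ε > 0. We want δ > 0 such that 0 < |x − 6| < δ implies |√x − √6| < ε.
Multiplying by the conjugate, |√x − √6| = |x − 6|/(√x + √6).
Restrict δ ≤ 6 so that |x − 6| < 6 forces x > 0, and then √x + √6 > √6.
Hence |√x − √6| < |x − 6|/√6, which is < ε once |x − 6| < √6·ε.
Take δ = min(6, √6·ε). If 0 < |x − 6| < δ then x > 0 and |√x − √6| < |x − 6|/√6 < ε.

δ = min(6, √6·ε)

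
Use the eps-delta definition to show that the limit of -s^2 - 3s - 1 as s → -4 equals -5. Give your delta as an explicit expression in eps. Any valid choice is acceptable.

Let eps > 0 be given. We want delta > 0 such that 0 < |s + 4| < delta implies |(-s^2 - 3s - 1) + 5| < eps.
(-s^2 - 3s - 1) + 5 = -s^2 - 3s + 4 = (s + 4)(-s + 1).
So |(-s^2 - 3s - 1) + 5| = |s + 4|·|-s + 1|.
Assume first that |s + 4| < 1, so |s| < 5. Then |-s + 1| ≤ 5 + 1 = 6.
Hence |(-s^2 - 3s - 1) + 5| ≤ 6|s + 4| < eps provided |s + 4| < eps/6.
Take delta = min(1, eps/6). Then 0 < |s + 4| < delta gives both |s + 4| < 1 and |s + 4| < eps/6, so |(-s^2 - 3s - 1) + 5| < eps.

delta = min(1, eps/6)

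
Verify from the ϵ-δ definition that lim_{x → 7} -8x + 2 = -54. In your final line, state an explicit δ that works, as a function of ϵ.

Fix ϵ > 0. We need δ > 0 so that 0 < |x − 7| < δ implies |(-8x + 2) + 54| < ϵ.
|(-8x + 2) + 54| = |-8x + 56| = 8|x − 7|.
So 8|x − 7| < ϵ exactly when |x − 7| < ϵ/8.
Choosing δ = ϵ/8 gives |(-8x + 2) + 54| = 8|x − 7| < ϵ whenever |x − 7| < δ.

δ = ϵ/8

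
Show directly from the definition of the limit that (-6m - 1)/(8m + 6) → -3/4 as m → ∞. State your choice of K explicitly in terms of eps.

K = (7/16)/eps

Let eps > 0 be given. For m ≥ 1, |(-6m - 1)/(8m + 6) + 3/4| = |28|/(8(8m + 6)) = 28/(8(8m + 6)).
Since 8m + 6 ≥ 8m for m ≥ 1, this is ≤ 28/(8·8m) = (7/16)/m.
So |(-6m - 1)/(8m + 6) + 3/4| < eps whenever m > (7/16)/eps.
Take K = (7/16)/eps. If m > K then |(-6m - 1)/(8m + 6) + 3/4| ≤ (7/16)/m < eps.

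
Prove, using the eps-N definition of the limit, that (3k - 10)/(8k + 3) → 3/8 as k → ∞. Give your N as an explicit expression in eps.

N = (89/64)/eps

Fix eps > 0. For k ≥ 1, |(3k - 10)/(8k + 3) − (3/8)| = |-89|/(8(8k + 3)) = 89/(8(8k + 3)).
Since 8k + 3 ≥ 8k for k ≥ 1, this is ≤ 89/(8·8k) = (89/64)/k.
So |(3k - 10)/(8k + 3) − (3/8)| < eps whenever k > (89/64)/eps.
Take N = (89/64)/eps. If k > N then |(3k - 10)/(8k + 3) − (3/8)| ≤ (89/64)/k < eps.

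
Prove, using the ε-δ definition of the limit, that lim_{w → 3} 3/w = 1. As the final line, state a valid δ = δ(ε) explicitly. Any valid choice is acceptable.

δ = min(3/2, (3/2)ε)

Fix ε > 0. We seek δ > 0 such that 0 < |w − 3| < δ implies |3/w − 1| < ε.
|3/w − 1| = 3·|3 − w|/(3·|w|) = 3|w − 3|/(3|w|).
Restrict δ ≤ 3/2. Then |w − 3| < 3/2 gives |w| > 3/2, so 3|w| > 9/2.
Then |3/w − 1| < 3|w − 3|/(9/2), which is < ε when |w − 3| < (3/2)ε.
Take δ = min(3/2, (3/2)ε). Then 0 < |w − 3| < δ gives both |w − 3| < 3/2 and |w − 3| < (3/2)ε, so |3/w − 1| < ε.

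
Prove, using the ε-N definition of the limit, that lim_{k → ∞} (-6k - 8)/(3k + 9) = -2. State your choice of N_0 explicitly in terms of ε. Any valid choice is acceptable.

N_0 = (10/3)/ε

Suppose ε > 0. For k ≥ 1, |(-6k - 8)/(3k + 9) + 2| = |30|/(3(3k + 9)) = 30/(3(3k + 9)).
Since 3k + 9 ≥ 3k for k ≥ 1, this is ≤ 30/(3·3k) = (10/3)/k.
So |(-6k - 8)/(3k + 9) + 2| < ε whenever k > (10/3)/ε.
Take N_0 = (10/3)/ε. If k > N_0 then |(-6k - 8)/(3k + 9) + 2| ≤ (10/3)/k < ε.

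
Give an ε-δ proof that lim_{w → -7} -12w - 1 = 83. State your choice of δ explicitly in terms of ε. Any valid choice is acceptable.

δ = ε/12

Let ε > 0 be given. We need δ > 0 so that 0 < |w + 7| < δ implies |(-12w - 1) − 83| < ε.
Since (-12w - 1) − 83 = -12(w + 7), we have |(-12w - 1) − 83| = 12|w + 7|.
So 12|w + 7| < ε exactly when |w + 7| < ε/12.
Take δ = ε/12. If 0 < |w + 7| < δ then |(-12w - 1) − 83| = 12|w + 7| < 12·(ε/12) = ε.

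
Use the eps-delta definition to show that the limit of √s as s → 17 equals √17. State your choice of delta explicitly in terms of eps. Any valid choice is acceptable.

delta = min(17, √17·eps)

Suppose eps > 0. We want delta > 0 such that 0 < |s − 17| < delta implies |√s − √17| < eps.
Rationalise: √s − √17 = (s − 17)/(√s + √17), so |√s − √17| = |s − 17|/(√s + √17).
Restrict delta ≤ 17 so that |s − 17| < 17 forces s > 0, and then √s + √17 > √17.
Hence |√s − √17| < |s − 17|/√17, which is < eps once |s − 17| < √17·eps.
Take delta = min(17, √17·eps). If 0 < |s − 17| < delta then s > 0 and |√s − √17| < |s − 17|/√17 < eps.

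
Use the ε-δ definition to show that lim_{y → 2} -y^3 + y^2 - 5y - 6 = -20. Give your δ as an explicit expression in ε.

δ = min(1, ε/19)

Let ε > 0. We want δ > 0 such that 0 < |y − 2| < δ implies |(-y^3 + y^2 - 5y - 6) + 20| < ε.
(-y^3 + y^2 - 5y - 6) + 20 = -y^3 + y^2 - 5y + 14 = (y − 2)(-y^2 - y - 7).
So |(-y^3 + y^2 - 5y - 6) + 20| = |y − 2|·|-y^2 - y - 7|.
Assume first that |y − 2| < 1, so |y| < 3. Then |-y^2 - y - 7| ≤ 3^2 + 3 + 7 = 19.
Hence |(-y^3 + y^2 - 5y - 6) + 20| ≤ 19|y − 2| < ε provided |y − 2| < ε/19.
Take δ = min(1, ε/19). Then 0 < |y − 2| < δ gives both |y − 2| < 1 and |y − 2| < ε/19, so |(-y^3 + y^2 - 5y - 6) + 20| < ε.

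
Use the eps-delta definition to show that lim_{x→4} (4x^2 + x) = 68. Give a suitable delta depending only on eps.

delta = min(2, eps/41)

Let eps > 0. We want delta > 0 such that 0 < |x − 4| < delta implies |(4x^2 + x) − 68| < eps.
(4x^2 + x) − 68 = 4x^2 + x - 68 = (x − 4)(4x + 17).
So |(4x^2 + x) − 68| = |x − 4|·|4x + 17|.
Require delta ≤ 2. Then |x − 4| < 2 gives |x| < 6, and by the triangle inequality |4x + 17| ≤ 4·6 + 17 = 41.
Hence |(4x^2 + x) − 68| ≤ 41|x − 4| < eps provided |x − 4| < eps/41.
Choosing delta = min(2, eps/41) ensures both conditions, hence |(4x^2 + x) − 68| < eps.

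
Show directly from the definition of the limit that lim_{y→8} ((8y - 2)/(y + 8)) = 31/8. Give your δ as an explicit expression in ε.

Let ε > 0. We want δ > 0 with 0 < |y − 8| < δ ⇒ |(8y - 2)/(y + 8) − (31/8)| < ε.
Combining over a common denominator, (8y - 2)/(y + 8) − (31/8) = [(8y - 2)·16 − 62·(y + 8)] / [16·(y + 8)] = 66(y − 8) / (16(y + 8)).
So |(8y - 2)/(y + 8) − (31/8)| = 66|y − 8| / (16·|y + 8|).
Require δ ≤ 8, so |y + 8| ≥ |16| − |y − 8| > 16 − 8 = 8.
Hence |(8y - 2)/(y + 8) − (31/8)| < 66|y − 8|/(16·8) = (33/64)|y − 8|, which is < ε once |y − 8| < (64/33)ε.
Take δ = min(8, (64/33)ε). Then 0 < |y − 8| < δ forces both bounds, so |(8y - 2)/(y + 8) − (31/8)| < ε.

δ = min(8, (64/33)ε)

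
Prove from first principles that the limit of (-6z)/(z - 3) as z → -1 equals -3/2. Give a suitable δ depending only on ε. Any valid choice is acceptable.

δ = min(2, (4/9)ε)

Let ε > 0. We want δ > 0 with 0 < |z + 1| < δ ⇒ |(-6z)/(z - 3) + 3/2| < ε.
Combining over a common denominator, (-6z)/(z - 3) + 3/2 = [(-6z)·(-4) − 6·(z - 3)] / [(-4)·(z - 3)] = 18(z + 1) / ((-4)(z - 3)).
So |(-6z)/(z - 3) + 3/2| = 18|z + 1| / (4·|z − 3|).
Require δ ≤ 2, so |z − 3| ≥ |-4| − |z + 1| > 4 − 2 = 2.
Hence |(-6z)/(z - 3) + 3/2| < 18|z + 1|/(4·2) = (9/4)|z + 1|, which is < ε once |z + 1| < (4/9)ε.
Take δ = min(2, (4/9)ε). Then 0 < |z + 1| < δ forces both bounds, so |(-6z)/(z - 3) + 3/2| < ε.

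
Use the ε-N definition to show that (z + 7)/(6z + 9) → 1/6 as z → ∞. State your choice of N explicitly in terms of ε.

N = (11/12)/ε

Fix ε > 0. We seek N > 0 such that z > N implies |(z + 7)/(6z + 9) − (1/6)| < ε.
(z + 7)/(6z + 9) − (1/6) = (6(z + 7) − (6z + 9)) / (6(6z + 9)) = 33/(6(6z + 9)).
For z > 0 we have 6z + 9 > 6z, so |(z + 7)/(6z + 9) − (1/6)| = 33/(6(6z + 9)) < 33/(6·6z) = (11/12)/z.
Thus |(z + 7)/(6z + 9) − (1/6)| < ε whenever z > (11/12)/ε.
Take N = (11/12)/ε. If z > N then |(z + 7)/(6z + 9) − (1/6)| < (11/12)/z < ε.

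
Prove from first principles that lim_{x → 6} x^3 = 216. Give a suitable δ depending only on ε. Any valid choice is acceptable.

δ = min(1, ε/127)

Let ε > 0. We seek δ > 0 with 0 < |x − 6| < δ ⇒ |x^3 − 216| < ε.
Factor: x^3 − 216 = (x − 6)(x^2 + 6x + 36), so |x^3 − 216| = |x − 6|·|x^2 + 6x + 36|.
Restrict δ ≤ 1. Then |x − 6| < 1 gives |x| < 7, so by the triangle inequality |x^2 + 6x + 36| ≤ 7^2 + 6·7 + 36 = 127.
Hence |x^3 − 216| ≤ 127|x − 6|, which is < ε once |x − 6| < ε/127.
Take δ = min(1, ε/127). If 0 < |x − 6| < δ then both bounds hold and |x^3 − 216| ≤ 127|x − 6| < 127·(ε/127) = ε.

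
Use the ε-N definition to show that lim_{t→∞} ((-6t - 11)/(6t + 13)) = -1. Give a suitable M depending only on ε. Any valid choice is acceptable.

Let ε > 0 be given. We seek M > 0 such that t > M implies |(-6t - 11)/(6t + 13) + 1| < ε.
(-6t - 11)/(6t + 13) + 1 = (6(-6t - 11) − (-6)(6t + 13)) / (6(6t + 13)) = 12/(6(6t + 13)).
For t > 0 we have 6t + 13 > 6t, so |(-6t - 11)/(6t + 13) + 1| = 12/(6(6t + 13)) < 12/(6·6t) = (1/3)/t.
Thus |(-6t - 11)/(6t + 13) + 1| < ε whenever t > (1/3)/ε.
Take M = (1/3)/ε. If t > M then |(-6t - 11)/(6t + 13) + 1| < (1/3)/t < ε.

M = (1/3)/ε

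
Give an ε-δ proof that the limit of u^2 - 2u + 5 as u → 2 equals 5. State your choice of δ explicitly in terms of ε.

Let ε > 0. We want δ > 0 such that 0 < |u − 2| < δ implies |(u^2 - 2u + 5) − 5| < ε.
(u^2 - 2u + 5) − 5 = u^2 - 2u = (u − 2)(u).
So |(u^2 - 2u + 5) − 5| = |u − 2|·|u|.
Assume first that |u − 2| < 2, so |u| < 4. Then |u| ≤ 4 = 4.
Hence |(u^2 - 2u + 5) − 5| ≤ 4|u − 2| < ε provided |u − 2| < ε/4.
Take δ = min(2, ε/4). Then 0 < |u − 2| < δ gives both |u − 2| < 2 and |u − 2| < ε/4, so |(u^2 - 2u + 5) − 5| < ε.

δ = min(2, ε/4)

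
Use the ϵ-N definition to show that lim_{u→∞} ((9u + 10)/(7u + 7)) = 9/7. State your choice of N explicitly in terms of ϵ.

N = (1/7)/ϵ

Let ϵ > 0 be given. We seek N > 0 such that u > N implies |(9u + 10)/(7u + 7) − (9/7)| < ϵ.
(9u + 10)/(7u + 7) − (9/7) = (7(9u + 10) − 9(7u + 7)) / (7(7u + 7)) = 7/(7(7u + 7)).
For u > 0 we have 7u + 7 > 7u, so |(9u + 10)/(7u + 7) − (9/7)| = 7/(7(7u + 7)) < 7/(7·7u) = (1/7)/u.
Thus |(9u + 10)/(7u + 7) − (9/7)| < ϵ whenever u > (1/7)/ϵ.
Take N = (1/7)/ϵ. If u > N then |(9u + 10)/(7u + 7) − (9/7)| < (1/7)/u < ϵ.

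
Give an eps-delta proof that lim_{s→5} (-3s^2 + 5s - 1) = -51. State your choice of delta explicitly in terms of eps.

delta = min(1, eps/28)

Fix eps > 0. We want delta > 0 such that 0 < |s − 5| < delta implies |(-3s^2 + 5s - 1) + 51| < eps.
(-3s^2 + 5s - 1) + 51 = -3s^2 + 5s + 50 = (s − 5)(-3s - 10).
So |(-3s^2 + 5s - 1) + 51| = |s − 5|·|-3s - 10|.
Require delta ≤ 1. Then |s − 5| < 1 gives |s| < 6, and by the triangle inequality |-3s - 10| ≤ 3·6 + 10 = 28.
Hence |(-3s^2 + 5s - 1) + 51| ≤ 28|s − 5| < eps provided |s − 5| < eps/28.
Choosing delta = min(1, eps/28) ensures both conditions, hence |(-3s^2 + 5s - 1) + 51| < eps.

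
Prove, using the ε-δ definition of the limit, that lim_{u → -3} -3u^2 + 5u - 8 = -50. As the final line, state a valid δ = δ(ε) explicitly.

δ = min(1, ε/26)

Suppose ε > 0. We want δ > 0 such that 0 < |u + 3| < δ implies |(-3u^2 + 5u - 8) + 50| < ε.
(-3u^2 + 5u - 8) + 50 = -3u^2 + 5u + 42 = (u + 3)(-3u + 14).
So |(-3u^2 + 5u - 8) + 50| = |u + 3|·|-3u + 14|.
Require δ ≤ 1. Then |u + 3| < 1 gives |u| < 4, and by the triangle inequality |-3u + 14| ≤ 3·4 + 14 = 26.
Hence |(-3u^2 + 5u - 8) + 50| ≤ 26|u + 3| < ε provided |u + 3| < ε/26.
Take δ = min(1, ε/26). Then 0 < |u + 3| < δ gives both |u + 3| < 1 and |u + 3| < ε/26, so |(-3u^2 + 5u - 8) + 50| < ε.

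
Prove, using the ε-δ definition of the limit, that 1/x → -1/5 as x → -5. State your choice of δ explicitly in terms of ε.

Fix ε > 0. We seek δ > 0 such that 0 < |x + 5| < δ implies |1/x + 1/5| < ε.
|1/x + 1/5| = |-5 − x|/(5·|x|) = |x + 5|/(5|x|).
Require δ ≤ 5/2 so that |x| > 5 − 5/2 = 5/2, hence 5|x| > 25/2.
Then |1/x + 1/5| < |x + 5|/(25/2), which is < ε when |x + 5| < (25/2)ε.
Take δ = min(5/2, (25/2)ε). Then 0 < |x + 5| < δ gives both |x + 5| < 5/2 and |x + 5| < (25/2)ε, so |1/x + 1/5| < ε.

δ = min(5/2, (25/2)ε)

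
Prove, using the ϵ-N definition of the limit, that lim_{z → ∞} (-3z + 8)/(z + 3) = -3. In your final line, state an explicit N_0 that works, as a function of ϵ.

N_0 = 17/ϵ

Let ϵ > 0. We seek N_0 > 0 such that z > N_0 implies |(-3z + 8)/(z + 3) + 3| < ϵ.
(-3z + 8)/(z + 3) + 3 = ((-3z + 8) − (-3)(z + 3)) / ((z + 3)) = 17/((z + 3)).
For z > 0 we have z + 3 > z, so |(-3z + 8)/(z + 3) + 3| = 17/((z + 3)) < 17/(z) = 17/z.
Thus |(-3z + 8)/(z + 3) + 3| < ϵ whenever z > 17/ϵ.
Take N_0 = 17/ϵ. If z > N_0 then |(-3z + 8)/(z + 3) + 3| < 17/z < ϵ.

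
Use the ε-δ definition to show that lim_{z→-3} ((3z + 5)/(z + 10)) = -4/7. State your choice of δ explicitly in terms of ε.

Fix ε > 0. We want δ > 0 with 0 < |z + 3| < δ ⇒ |(3z + 5)/(z + 10) + 4/7| < ε.
Combining over a common denominator, (3z + 5)/(z + 10) + 4/7 = [(3z + 5)·7 − (-4)·(z + 10)] / [7·(z + 10)] = 25(z + 3) / (7(z + 10)).
So |(3z + 5)/(z + 10) + 4/7| = 25|z + 3| / (7·|z + 10|).
Require δ ≤ 7/2, so |z + 10| ≥ |7| − |z + 3| > 7 − 7/2 = 7/2.
Hence |(3z + 5)/(z + 10) + 4/7| < 25|z + 3|/(7·(7/2)) = (50/49)|z + 3|, which is < ε once |z + 3| < (49/50)ε.
Take δ = min(7/2, (49/50)ε). Then 0 < |z + 3| < δ forces both bounds, so |(3z + 5)/(z + 10) + 4/7| < ε.

δ = min(7/2, (49/50)ε)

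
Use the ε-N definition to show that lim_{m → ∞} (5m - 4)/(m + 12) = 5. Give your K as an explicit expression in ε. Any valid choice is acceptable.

K = 64/ε

Fix ε > 0. For m ≥ 1, |(5m - 4)/(m + 12) − 5| = |-64|/((m + 12)) = 64/((m + 12)).
Since m + 12 ≥ m for m ≥ 1, this is ≤ 64/(m) = 64/m.
So |(5m - 4)/(m + 12) − 5| < ε whenever m > 64/ε.
Take K = 64/ε. If m > K then |(5m - 4)/(m + 12) − 5| ≤ 64/m < ε.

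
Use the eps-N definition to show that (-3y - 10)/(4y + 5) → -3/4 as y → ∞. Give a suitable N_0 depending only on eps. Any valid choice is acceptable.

Suppose eps > 0. We seek N_0 > 0 such that y > N_0 implies |(-3y - 10)/(4y + 5) + 3/4| < eps.
(-3y - 10)/(4y + 5) + 3/4 = (4(-3y - 10) − (-3)(4y + 5)) / (4(4y + 5)) = -25/(4(4y + 5)).
For y > 0 we have 4y + 5 > 4y, so |(-3y - 10)/(4y + 5) + 3/4| = 25/(4(4y + 5)) < 25/(4·4y) = (25/16)/y.
Thus |(-3y - 10)/(4y + 5) + 3/4| < eps whenever y > (25/16)/eps.
Take N_0 = (25/16)/eps. If y > N_0 then |(-3y - 10)/(4y + 5) + 3/4| < (25/16)/y < eps.

N_0 = (25/16)/eps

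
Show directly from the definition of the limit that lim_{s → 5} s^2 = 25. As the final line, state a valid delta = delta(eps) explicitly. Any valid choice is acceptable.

delta = min(1, eps/11)

Fix eps > 0. We seek delta > 0 with 0 < |s − 5| < delta ⇒ |s^2 − 25| < eps.
Factor: s^2 − 25 = (s − 5)(s + 5), so |s^2 − 25| = |s − 5|·|s + 5|.
Restrict delta ≤ 1. Then |s − 5| < 1 gives |s| < 6, so by the triangle inequality |s + 5| ≤ 6 + 5 = 11.
Hence |s^2 − 25| ≤ 11|s − 5|, which is < eps once |s − 5| < eps/11.
Take delta = min(1, eps/11). If 0 < |s − 5| < delta then both bounds hold and |s^2 − 25| ≤ 11|s − 5| < 11·(eps/11) = eps.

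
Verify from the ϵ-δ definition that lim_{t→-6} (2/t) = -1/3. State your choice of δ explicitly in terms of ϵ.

δ = min(3, 9ϵ)

Fix ϵ > 0. We seek δ > 0 such that 0 < |t + 6| < δ implies |2/t + 1/3| < ϵ.
|2/t + 1/3| = 2·|-6 − t|/(6·|t|) = 2|t + 6|/(6|t|).
Require δ ≤ 3 so that |t| > 6 − 3 = 3, hence 6|t| > 18.
Then |2/t + 1/3| < 2|t + 6|/18, which is < ϵ when |t + 6| < 9ϵ.
Take δ = min(3, 9ϵ). Then 0 < |t + 6| < δ gives both |t + 6| < 3 and |t + 6| < 9ϵ, so |2/t + 1/3| < ϵ.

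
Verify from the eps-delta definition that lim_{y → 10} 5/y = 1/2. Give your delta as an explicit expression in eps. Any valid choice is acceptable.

delta = min(5, 10eps)

Fix eps > 0. We seek delta > 0 such that 0 < |y − 10| < delta implies |5/y − (1/2)| < eps.
|5/y − (1/2)| = 5·|10 − y|/(10·|y|) = 5|y − 10|/(10|y|).
Require delta ≤ 5 so that |y| > 10 − 5 = 5, hence 10|y| > 50.
Then |5/y − (1/2)| < 5|y − 10|/50, which is < eps when |y − 10| < 10eps.
Take delta = min(5, 10eps). Then 0 < |y − 10| < delta gives both |y − 10| < 5 and |y − 10| < 10eps, so |5/y − (1/2)| < eps.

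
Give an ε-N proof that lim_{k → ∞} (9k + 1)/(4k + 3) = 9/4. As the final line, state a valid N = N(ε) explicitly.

Let ε > 0 be given. For k ≥ 1, |(9k + 1)/(4k + 3) − (9/4)| = |-23|/(4(4k + 3)) = 23/(4(4k + 3)).
Since 4k + 3 ≥ 4k for k ≥ 1, this is ≤ 23/(4·4k) = (23/16)/k.
So |(9k + 1)/(4k + 3) − (9/4)| < ε whenever k > (23/16)/ε.
Take N = (23/16)/ε. If k > N then |(9k + 1)/(4k + 3) − (9/4)| ≤ (23/16)/k < ε.

N = (23/16)/ε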